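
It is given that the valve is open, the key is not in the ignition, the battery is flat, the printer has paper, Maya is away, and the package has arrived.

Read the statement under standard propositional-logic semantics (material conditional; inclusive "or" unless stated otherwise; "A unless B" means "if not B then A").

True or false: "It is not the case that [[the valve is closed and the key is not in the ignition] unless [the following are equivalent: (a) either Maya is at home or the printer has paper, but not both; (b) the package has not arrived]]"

True.

Let L = "the valve is open" (T), P = "the key is in the ignition" (F), M = "Maya is at home" (F), Q = "the printer has paper" (T), U = "the package has arrived" (T).
Formalization: ¬((¬L ∧ ¬P) ∨ ((M ⊕ Q) ↔ ¬U))

¬L = ¬T = F
¬P = ¬F = T
¬L ∧ ¬P = F ∧ T = F
M ⊕ Q = F ⊕ T = T
¬U = ¬T = F
(M ⊕ Q) ↔ ¬U = T ↔ F = F
(¬L ∧ ¬P) ∨ ((M ⊕ Q) ↔ ¬U) = F ∨ F = F
¬((¬L ∧ ¬P) ∨ ((M ⊕ Q) ↔ ¬U)) = ¬F = T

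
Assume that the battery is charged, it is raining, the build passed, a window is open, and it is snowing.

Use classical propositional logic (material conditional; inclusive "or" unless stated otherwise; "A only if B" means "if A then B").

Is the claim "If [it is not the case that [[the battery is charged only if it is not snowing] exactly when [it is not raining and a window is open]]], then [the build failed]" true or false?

True

Let P = "the battery is charged" (True), U = "it is snowing" (True), Q = "it is raining" (True), S = "a window is open" (True), R = "the build passed" (True).
Formalization: not ((P -> not U) iff (not Q and S)) -> not R

not U = not True = False
P -> not U = True -> False = False
not Q = not True = False
not Q and S = False and True = False
(P -> not U) iff (not Q and S) = False iff False = True
not ((P -> not U) iff (not Q and S)) = not True = False
not R = not True = False
not ((P -> not U) iff (not Q and S)) -> not R = False -> False = True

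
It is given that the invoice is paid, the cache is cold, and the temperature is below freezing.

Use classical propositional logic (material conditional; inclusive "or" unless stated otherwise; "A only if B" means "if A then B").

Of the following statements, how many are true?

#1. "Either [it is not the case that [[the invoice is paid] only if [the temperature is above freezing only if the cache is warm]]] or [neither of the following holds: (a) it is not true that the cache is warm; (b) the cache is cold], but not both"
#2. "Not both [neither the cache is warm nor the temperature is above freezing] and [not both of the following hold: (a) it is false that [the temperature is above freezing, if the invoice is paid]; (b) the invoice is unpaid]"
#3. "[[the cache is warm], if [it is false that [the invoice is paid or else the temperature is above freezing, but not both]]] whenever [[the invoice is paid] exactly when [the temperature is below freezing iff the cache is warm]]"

1

Let D = "the invoice is paid" (True), R = "the temperature is below freezing" (True), K = "the cache is warm" (False).

#1: Parsed as not (D -> (not R -> K)) xor (not K nor not K)

not R = not True = False
not R -> K = False -> False = True
D -> (not R -> K) = True -> True = True
not (D -> (not R -> K)) = not True = False
not K = not False = True
not K = not False = True
not K nor not K = True nor True = False
not (D -> (not R -> K)) xor (not K nor not K) = False xor False = False
Hence #1 is false.

#2: Parsed as (K nor not R) nand (not (D -> not R) nand not D)

not R = not True = False
K nor not R = False nor False = True
not R = not True = False
D -> not R = True -> False = False
not (D -> not R) = not False = True
not D = not True = False
not (D -> not R) nand not D = True nand False = True
(K nor not R) nand (not (D -> not R) nand not D) = True nand True = False
Hence #2 is false.

#3: This is (D iff (R iff K)) -> (not (D xor not R) -> K).

R iff K = True iff False = False
D iff (R iff K) = True iff False = False
not R = not True = False
D xor not R = True xor False = True
not (D xor not R) = not True = False
not (D xor not R) -> K = False -> False = True
(D iff (R iff K)) -> (not (D xor not R) -> K) = False -> True = True
Hence #3 is true.

Count: 1.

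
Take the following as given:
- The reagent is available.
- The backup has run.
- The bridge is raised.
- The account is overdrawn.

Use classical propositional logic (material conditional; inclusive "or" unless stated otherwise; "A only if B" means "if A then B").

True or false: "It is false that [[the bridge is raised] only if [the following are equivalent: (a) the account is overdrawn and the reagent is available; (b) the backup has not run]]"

True.

Let S = "the bridge is raised" (True), Q = "the account is overdrawn" (True), P = "the reagent is available" (True), L = "the backup has run" (True).
Formalization: not (S -> ((Q and P) iff not L))

Q and P = True and True = True
not L = not True = False
(Q and P) iff not L = True iff False = False
S -> ((Q and P) iff not L) = True -> False = False
not (S -> ((Q and P) iff not L)) = not False = True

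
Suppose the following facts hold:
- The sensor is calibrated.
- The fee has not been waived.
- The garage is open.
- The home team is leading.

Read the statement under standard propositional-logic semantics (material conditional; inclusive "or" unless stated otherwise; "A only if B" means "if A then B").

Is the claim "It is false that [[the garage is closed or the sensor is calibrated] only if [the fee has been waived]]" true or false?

Let R = "the garage is closed" (F), P = "the sensor is calibrated" (T), Q = "the fee has been waived" (F).
Formalization: ~((R | P) -> Q)

R | P = F | T = T
(R | P) -> Q = T -> F = F
~((R | P) -> Q) = ~F = T

True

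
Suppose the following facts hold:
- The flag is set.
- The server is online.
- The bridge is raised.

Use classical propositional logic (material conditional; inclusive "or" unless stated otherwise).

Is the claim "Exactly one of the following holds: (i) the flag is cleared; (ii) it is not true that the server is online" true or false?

Let M = "the flag is set" (T), L = "the server is online" (T).
This is ~M xor ~L.

~M = ~T = F
~L = ~T = F
~M xor ~L = F xor F = F

The statement is false.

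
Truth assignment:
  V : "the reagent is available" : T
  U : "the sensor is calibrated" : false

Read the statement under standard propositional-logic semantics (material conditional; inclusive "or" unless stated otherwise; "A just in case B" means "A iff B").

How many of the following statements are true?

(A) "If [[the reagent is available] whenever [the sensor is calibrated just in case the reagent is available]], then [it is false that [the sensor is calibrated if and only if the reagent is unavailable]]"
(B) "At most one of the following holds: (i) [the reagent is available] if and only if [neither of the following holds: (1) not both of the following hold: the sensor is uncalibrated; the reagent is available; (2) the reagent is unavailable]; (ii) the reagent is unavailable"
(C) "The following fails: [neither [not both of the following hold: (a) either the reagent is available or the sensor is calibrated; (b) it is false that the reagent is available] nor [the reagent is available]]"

2

(A): This is ((U iff V) -> V) -> not (U iff not V).

U iff V = False iff True = False
(U iff V) -> V = False -> True = True
not V = not True = False
U iff not V = False iff False = True
not (U iff not V) = not True = False
((U iff V) -> V) -> not (U iff not V) = True -> False = False
Hence (A) is false.

(B): Formalization: (V iff ((not U nand V) nor not V)) nand not V

not U = not False = True
not U nand V = True nand True = False
not V = not True = False
(not U nand V) nor not V = False nor False = True
V iff ((not U nand V) nor not V) = True iff True = True
not V = not True = False
(V iff ((not U nand V) nor not V)) nand not V = True nand False = True
Hence (B) is true.

(C): In symbols: not (((V or U) nand not V) nor V)

V or U = True or False = True
not V = not True = False
(V or U) nand not V = True nand False = True
((V or U) nand not V) nor V = True nor True = False
not (((V or U) nand not V) nor V) = not False = True
So (C) is true.

True statements: 2 ((B), (C)).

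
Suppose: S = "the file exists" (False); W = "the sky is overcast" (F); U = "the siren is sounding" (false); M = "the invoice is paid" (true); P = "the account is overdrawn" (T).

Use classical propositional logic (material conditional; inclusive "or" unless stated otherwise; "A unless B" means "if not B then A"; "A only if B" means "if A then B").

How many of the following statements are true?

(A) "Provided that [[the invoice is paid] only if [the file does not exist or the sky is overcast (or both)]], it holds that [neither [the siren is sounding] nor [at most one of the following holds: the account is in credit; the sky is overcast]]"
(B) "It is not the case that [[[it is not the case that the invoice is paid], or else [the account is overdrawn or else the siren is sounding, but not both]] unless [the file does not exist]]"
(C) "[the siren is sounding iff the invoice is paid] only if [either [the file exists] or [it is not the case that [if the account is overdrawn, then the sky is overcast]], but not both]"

(A): Parsed as (M -> (~S | W)) -> (U nor (~P nand W))

~S = ~F = T
~S | W = T | F = T
M -> (~S | W) = T -> T = T
~P = ~T = F
~P nand W = F nand F = T
U nor (~P nand W) = F nor T = F
(M -> (~S | W)) -> (U nor (~P nand W)) = T -> F = F
So (A) is false.

(B): Formalization: ~((~M | (P xor U)) | ~S)

~M = ~T = F
P xor U = T xor F = T
~M | (P xor U) = F | T = T
~S = ~F = T
(~M | (P xor U)) | ~S = T | T = T
~((~M | (P xor U)) | ~S) = ~T = F
So (B) is false.

(C): Parsed as (U <-> M) -> (S xor ~(P -> W))

U <-> M = F <-> T = F
P -> W = T -> F = F
~(P -> W) = ~F = T
S xor ~(P -> W) = F xor T = T
(U <-> M) -> (S xor ~(P -> W)) = F -> T = T
Thus (C) is true.

True statements: 1 ((C)).

1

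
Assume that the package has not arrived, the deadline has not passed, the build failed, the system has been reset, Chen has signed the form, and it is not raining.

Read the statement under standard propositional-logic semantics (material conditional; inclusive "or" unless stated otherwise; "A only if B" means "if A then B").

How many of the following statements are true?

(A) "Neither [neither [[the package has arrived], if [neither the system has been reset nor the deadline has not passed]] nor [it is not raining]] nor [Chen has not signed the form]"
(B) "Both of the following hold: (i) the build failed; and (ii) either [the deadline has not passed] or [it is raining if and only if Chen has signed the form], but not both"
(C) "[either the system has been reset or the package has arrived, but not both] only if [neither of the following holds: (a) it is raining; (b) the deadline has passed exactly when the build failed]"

Let L = "the system has been reset" (T), K = "the deadline has passed" (F), H = "the package has arrived" (F), P = "it is raining" (F), S = "Chen has signed the form" (T), N = "the build passed" (F).

(A): In symbols: (((L nor ~K) -> H) nor ~P) nor ~S

~K = ~F = T
L nor ~K = T nor T = F
(L nor ~K) -> H = F -> F = T
~P = ~F = T
((L nor ~K) -> H) nor ~P = T nor T = F
~S = ~T = F
(((L nor ~K) -> H) nor ~P) nor ~S = F nor F = T
Hence (A) is true.

(B): Parsed as ~N & (~K xor (P <-> S))

~N = ~F = T
~K = ~F = T
P <-> S = F <-> T = F
~K xor (P <-> S) = T xor F = T
~N & (~K xor (P <-> S)) = T & T = T
Hence (B) is true.

(C): This is (L xor H) -> (P nor (K <-> ~N)).

L xor H = T xor F = T
~N = ~F = T
K <-> ~N = F <-> T = F
P nor (K <-> ~N) = F nor F = T
(L xor H) -> (P nor (K <-> ~N)) = T -> T = T
Thus (C) is true.

True statements: 3.

3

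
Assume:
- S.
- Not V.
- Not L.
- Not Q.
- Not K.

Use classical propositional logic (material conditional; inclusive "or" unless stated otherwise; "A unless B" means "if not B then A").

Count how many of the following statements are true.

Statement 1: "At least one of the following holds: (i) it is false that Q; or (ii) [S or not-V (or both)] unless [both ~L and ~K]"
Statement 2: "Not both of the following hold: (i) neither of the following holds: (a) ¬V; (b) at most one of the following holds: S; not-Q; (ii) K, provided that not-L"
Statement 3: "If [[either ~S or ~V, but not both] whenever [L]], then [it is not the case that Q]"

3

Statement 1: This is not Q or ((S or not V) or (not L and not K)).

not Q = not False = True
not V = not False = True
S or not V = True or True = True
not L = not False = True
not K = not False = True
not L and not K = True and True = True
(S or not V) or (not L and not K) = True or True = True
not Q or ((S or not V) or (not L and not K)) = True or True = True
Hence Statement 1 is true.

Statement 2: Formalization: (not V nor (S nand not Q)) nand (not L -> K)

not V = not False = True
not Q = not False = True
S nand not Q = True nand True = False
not V nor (S nand not Q) = True nor False = False
not L = not False = True
not L -> K = True -> False = False
(not V nor (S nand not Q)) nand (not L -> K) = False nand False = True
Hence Statement 2 is true.

Statement 3: Parsed as (L -> (not S xor not V)) -> not Q

not S = not True = False
not V = not False = True
not S xor not V = False xor True = True
L -> (not S xor not V) = False -> True = True
not Q = not False = True
(L -> (not S xor not V)) -> not Q = True -> True = True
Thus Statement 3 is true.

True statements: 3.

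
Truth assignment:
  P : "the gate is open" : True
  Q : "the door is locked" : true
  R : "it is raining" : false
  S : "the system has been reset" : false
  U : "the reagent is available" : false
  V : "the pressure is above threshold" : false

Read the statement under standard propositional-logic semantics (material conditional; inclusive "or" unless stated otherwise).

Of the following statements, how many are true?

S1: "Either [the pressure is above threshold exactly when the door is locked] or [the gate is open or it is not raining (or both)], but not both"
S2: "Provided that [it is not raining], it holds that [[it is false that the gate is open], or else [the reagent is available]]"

S1: In symbols: (V iff Q) xor (P or not R)

V iff Q = False iff True = False
not R = not False = True
P or not R = True or True = True
(V iff Q) xor (P or not R) = False xor True = True
Thus S1 is true.

S2: In symbols: not R -> (not P or U)

not R = not False = True
not P = not True = False
not P or U = False or False = False
not R -> (not P or U) = True -> False = False
Hence S2 is false.

True statements: 1 (S1).

1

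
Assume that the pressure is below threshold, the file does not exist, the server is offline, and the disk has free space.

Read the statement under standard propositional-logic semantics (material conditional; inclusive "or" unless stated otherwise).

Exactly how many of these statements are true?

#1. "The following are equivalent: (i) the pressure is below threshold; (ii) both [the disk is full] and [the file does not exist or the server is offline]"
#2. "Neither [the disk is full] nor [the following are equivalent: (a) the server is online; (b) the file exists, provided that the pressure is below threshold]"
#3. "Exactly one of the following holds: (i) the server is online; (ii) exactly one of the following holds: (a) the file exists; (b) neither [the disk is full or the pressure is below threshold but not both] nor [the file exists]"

Let M = "the pressure is above threshold" (F), H = "the disk is full" (F), L = "the file exists" (F), V = "the server is online" (F).

#1: This is ¬M ↔ (H ∧ (¬L ∨ ¬V)).

¬M = ¬F = T
¬L = ¬F = T
¬V = ¬F = T
¬L ∨ ¬V = T ∨ T = T
H ∧ (¬L ∨ ¬V) = F ∧ T = F
¬M ↔ (H ∧ (¬L ∨ ¬V)) = T ↔ F = F
Hence #1 is false.

#2: This is H ↓ (V ↔ (¬M → L)).

¬M = ¬F = T
¬M → L = T → F = F
V ↔ (¬M → L) = F ↔ F = T
H ↓ (V ↔ (¬M → L)) = F ↓ T = F
So #2 is false.

#3: In symbols: V ⊕ (L ⊕ ((H ⊕ ¬M) ↓ L))

¬M = ¬F = T
H ⊕ ¬M = F ⊕ T = T
(H ⊕ ¬M) ↓ L = T ↓ F = F
L ⊕ ((H ⊕ ¬M) ↓ L) = F ⊕ F = F
V ⊕ (L ⊕ ((H ⊕ ¬M) ↓ L)) = F ⊕ F = F
Hence #3 is false.

0 of the 3 statements are true (none).

0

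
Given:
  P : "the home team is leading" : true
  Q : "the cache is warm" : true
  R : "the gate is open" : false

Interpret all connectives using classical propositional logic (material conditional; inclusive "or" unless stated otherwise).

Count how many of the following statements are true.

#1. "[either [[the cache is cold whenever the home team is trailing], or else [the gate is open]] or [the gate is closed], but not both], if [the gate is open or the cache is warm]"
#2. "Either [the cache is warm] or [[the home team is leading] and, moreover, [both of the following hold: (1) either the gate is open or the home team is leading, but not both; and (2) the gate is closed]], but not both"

0

#1: Formalization: (R or Q) -> (((not P -> not Q) or R) xor not R)

R or Q = False or True = True
not P = not True = False
not Q = not True = False
not P -> not Q = False -> False = True
(not P -> not Q) or R = True or False = True
not R = not False = True
((not P -> not Q) or R) xor not R = True xor True = False
(R or Q) -> (((not P -> not Q) or R) xor not R) = True -> False = False
Thus #1 is false.

#2: This is Q xor (P and ((R xor P) and not R)).

R xor P = False xor True = True
not R = not False = True
(R xor P) and not R = True and True = True
P and ((R xor P) and not R) = True and True = True
Q xor (P and ((R xor P) and not R)) = True xor True = False
So #2 is false.

True statements: 0 (none).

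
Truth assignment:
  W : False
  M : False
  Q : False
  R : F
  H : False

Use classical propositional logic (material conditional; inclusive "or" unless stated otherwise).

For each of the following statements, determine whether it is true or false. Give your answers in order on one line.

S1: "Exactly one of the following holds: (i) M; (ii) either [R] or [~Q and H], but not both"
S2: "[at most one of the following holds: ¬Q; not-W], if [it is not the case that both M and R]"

S1 false; S2 false

S1: In symbols: M ⊕ (R ⊕ (¬Q ∧ H))

¬Q = ¬F = T
¬Q ∧ H = T ∧ F = F
R ⊕ (¬Q ∧ H) = F ⊕ F = F
M ⊕ (R ⊕ (¬Q ∧ H)) = F ⊕ F = F
Hence S1 is false.

S2: Parsed as (M ↑ R) → (¬Q ↑ ¬W)

M ↑ R = F ↑ F = T
¬Q = ¬F = T
¬W = ¬F = T
¬Q ↑ ¬W = T ↑ T = F
(M ↑ R) → (¬Q ↑ ¬W) = T → F = F
Thus S2 is false.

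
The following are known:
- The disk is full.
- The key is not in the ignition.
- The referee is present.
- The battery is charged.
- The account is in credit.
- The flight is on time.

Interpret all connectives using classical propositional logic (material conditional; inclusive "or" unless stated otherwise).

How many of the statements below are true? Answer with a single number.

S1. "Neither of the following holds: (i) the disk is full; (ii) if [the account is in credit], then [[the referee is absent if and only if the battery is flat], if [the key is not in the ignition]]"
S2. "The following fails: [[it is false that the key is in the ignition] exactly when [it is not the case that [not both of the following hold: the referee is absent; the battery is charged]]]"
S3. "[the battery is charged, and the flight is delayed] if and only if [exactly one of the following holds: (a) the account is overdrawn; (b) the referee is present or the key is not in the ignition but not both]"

2

Let K = "the disk is full" (T), L = "the account is overdrawn" (F), U = "the key is in the ignition" (F), H = "the referee is present" (T), D = "the battery is charged" (T), Q = "the flight is delayed" (F).

S1: This is K ↓ (¬L → (¬U → (¬H ↔ ¬D))).

¬L = ¬F = T
¬U = ¬F = T
¬H = ¬T = F
¬D = ¬T = F
¬H ↔ ¬D = F ↔ F = T
¬U → (¬H ↔ ¬D) = T → T = T
¬L → (¬U → (¬H ↔ ¬D)) = T → T = T
K ↓ (¬L → (¬U → (¬H ↔ ¬D))) = T ↓ T = F
So S1 is false.

S2: Formalization: ¬(¬U ↔ ¬(¬H ↑ D))

¬U = ¬F = T
¬H = ¬T = F
¬H ↑ D = F ↑ T = T
¬(¬H ↑ D) = ¬T = F
¬U ↔ ¬(¬H ↑ D) = T ↔ F = F
¬(¬U ↔ ¬(¬H ↑ D)) = ¬F = T
Hence S2 is true.

S3: This is (D ∧ Q) ↔ (L ⊕ (H ⊕ ¬U)).

D ∧ Q = T ∧ F = F
¬U = ¬F = T
H ⊕ ¬U = T ⊕ T = F
L ⊕ (H ⊕ ¬U) = F ⊕ F = F
(D ∧ Q) ↔ (L ⊕ (H ⊕ ¬U)) = F ↔ F = T
Thus S3 is true.

True statements: 2 (S2, S3).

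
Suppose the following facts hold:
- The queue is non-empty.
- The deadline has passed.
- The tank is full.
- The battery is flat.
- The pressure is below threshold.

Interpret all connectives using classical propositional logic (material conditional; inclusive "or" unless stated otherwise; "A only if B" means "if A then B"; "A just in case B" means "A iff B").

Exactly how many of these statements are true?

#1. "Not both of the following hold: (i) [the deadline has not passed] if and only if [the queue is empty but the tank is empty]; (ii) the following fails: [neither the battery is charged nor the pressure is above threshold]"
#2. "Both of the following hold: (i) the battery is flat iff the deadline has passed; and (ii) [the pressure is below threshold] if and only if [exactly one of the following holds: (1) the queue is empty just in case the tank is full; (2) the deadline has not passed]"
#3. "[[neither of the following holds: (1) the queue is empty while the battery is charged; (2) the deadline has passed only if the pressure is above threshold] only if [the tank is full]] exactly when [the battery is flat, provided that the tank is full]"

2

Let L = "the deadline has passed" (T), G = "the queue is empty" (F), U = "the tank is full" (T), N = "the battery is charged" (F), W = "the pressure is above threshold" (F).

#1: Parsed as (¬L ↔ (G ∧ ¬U)) ↑ ¬(N ↓ W)

¬L = ¬T = F
¬U = ¬T = F
G ∧ ¬U = F ∧ F = F
¬L ↔ (G ∧ ¬U) = F ↔ F = T
N ↓ W = F ↓ F = T
¬(N ↓ W) = ¬T = F
(¬L ↔ (G ∧ ¬U)) ↑ ¬(N ↓ W) = T ↑ F = T
Thus #1 is true.

#2: This is (¬N ↔ L) ∧ (¬W ↔ ((G ↔ U) ⊕ ¬L)).

¬N = ¬F = T
¬N ↔ L = T ↔ T = T
¬W = ¬F = T
G ↔ U = F ↔ T = F
¬L = ¬T = F
(G ↔ U) ⊕ ¬L = F ⊕ F = F
¬W ↔ ((G ↔ U) ⊕ ¬L) = T ↔ F = F
(¬N ↔ L) ∧ (¬W ↔ ((G ↔ U) ⊕ ¬L)) = T ∧ F = F
Thus #2 is false.

#3: This is (((G ∧ N) ↓ (L → W)) → U) ↔ (U → ¬N).

G ∧ N = F ∧ F = F
L → W = T → F = F
(G ∧ N) ↓ (L → W) = F ↓ F = T
((G ∧ N) ↓ (L → W)) → U = T → T = T
¬N = ¬F = T
U → ¬N = T → T = T
(((G ∧ N) ↓ (L → W)) → U) ↔ (U → ¬N) = T ↔ T = T
Thus #3 is true.

Count: 2.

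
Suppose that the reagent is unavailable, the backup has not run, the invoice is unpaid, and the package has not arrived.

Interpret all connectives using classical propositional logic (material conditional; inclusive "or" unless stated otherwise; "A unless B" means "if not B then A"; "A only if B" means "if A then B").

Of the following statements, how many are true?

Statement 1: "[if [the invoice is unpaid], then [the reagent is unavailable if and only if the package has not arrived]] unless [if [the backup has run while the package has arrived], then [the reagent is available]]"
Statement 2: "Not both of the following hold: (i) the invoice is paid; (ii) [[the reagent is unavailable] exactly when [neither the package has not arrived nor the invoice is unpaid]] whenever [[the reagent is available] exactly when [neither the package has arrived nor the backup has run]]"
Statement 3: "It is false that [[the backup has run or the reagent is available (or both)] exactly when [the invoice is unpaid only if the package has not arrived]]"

3

Let H = "the invoice is paid" (F), L = "the reagent is available" (F), N = "the package has arrived" (F), W = "the backup has run" (F).

Statement 1: In symbols: (~H -> (~L <-> ~N)) | ((W & N) -> L)

~H = ~F = T
~L = ~F = T
~N = ~F = T
~L <-> ~N = T <-> T = T
~H -> (~L <-> ~N) = T -> T = T
W & N = F & F = F
(W & N) -> L = F -> F = T
(~H -> (~L <-> ~N)) | ((W & N) -> L) = T | T = T
Thus Statement 1 is true.

Statement 2: Parsed as H nand ((L <-> (N nor W)) -> (~L <-> (~N nor ~H)))

N nor W = F nor F = T
L <-> (N nor W) = F <-> T = F
~L = ~F = T
~N = ~F = T
~H = ~F = T
~N nor ~H = T nor T = F
~L <-> (~N nor ~H) = T <-> F = F
(L <-> (N nor W)) -> (~L <-> (~N nor ~H)) = F -> F = T
H nand ((L <-> (N nor W)) -> (~L <-> (~N nor ~H))) = F nand T = T
Thus Statement 2 is true.

Statement 3: In symbols: ~((W | L) <-> (~H -> ~N))

W | L = F | F = F
~H = ~F = T
~N = ~F = T
~H -> ~N = T -> T = T
(W | L) <-> (~H -> ~N) = F <-> T = F
~((W | L) <-> (~H -> ~N)) = ~F = T
Hence Statement 3 is true.

True statements: 3.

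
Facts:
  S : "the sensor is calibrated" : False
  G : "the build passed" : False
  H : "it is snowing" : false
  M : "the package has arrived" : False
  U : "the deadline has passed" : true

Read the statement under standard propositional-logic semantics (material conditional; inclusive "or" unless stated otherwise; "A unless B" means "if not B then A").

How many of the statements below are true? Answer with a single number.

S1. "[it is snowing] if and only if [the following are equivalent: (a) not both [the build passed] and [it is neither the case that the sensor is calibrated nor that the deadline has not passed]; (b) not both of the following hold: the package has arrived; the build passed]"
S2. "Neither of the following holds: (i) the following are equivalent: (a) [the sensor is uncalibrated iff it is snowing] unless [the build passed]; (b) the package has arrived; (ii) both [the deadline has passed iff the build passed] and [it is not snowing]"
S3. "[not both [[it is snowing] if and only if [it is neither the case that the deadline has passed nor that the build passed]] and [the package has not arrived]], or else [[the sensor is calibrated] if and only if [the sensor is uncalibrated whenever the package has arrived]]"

S1: Formalization: H ↔ ((G ↑ (S ↓ ¬U)) ↔ (M ↑ G))

¬U = ¬T = F
S ↓ ¬U = F ↓ F = T
G ↑ (S ↓ ¬U) = F ↑ T = T
M ↑ G = F ↑ F = T
(G ↑ (S ↓ ¬U)) ↔ (M ↑ G) = T ↔ T = T
H ↔ ((G ↑ (S ↓ ¬U)) ↔ (M ↑ G)) = F ↔ T = F
Thus S1 is false.

S2: This is (((¬S ↔ H) ∨ G) ↔ M) ↓ ((U ↔ G) ∧ ¬H).

¬S = ¬F = T
¬S ↔ H = T ↔ F = F
(¬S ↔ H) ∨ G = F ∨ F = F
((¬S ↔ H) ∨ G) ↔ M = F ↔ F = T
U ↔ G = T ↔ F = F
¬H = ¬F = T
(U ↔ G) ∧ ¬H = F ∧ T = F
(((¬S ↔ H) ∨ G) ↔ M) ↓ ((U ↔ G) ∧ ¬H) = T ↓ F = F
So S2 is false.

S3: This is ((H ↔ (U ↓ G)) ↑ ¬M) ∨ (S ↔ (M → ¬S)).

U ↓ G = T ↓ F = F
H ↔ (U ↓ G) = F ↔ F = T
¬M = ¬F = T
(H ↔ (U ↓ G)) ↑ ¬M = T ↑ T = F
¬S = ¬F = T
M → ¬S = F → T = T
S ↔ (M → ¬S) = F ↔ T = F
((H ↔ (U ↓ G)) ↑ ¬M) ∨ (S ↔ (M → ¬S)) = F ∨ F = F
Thus S3 is false.

True statements: 0 (none).

0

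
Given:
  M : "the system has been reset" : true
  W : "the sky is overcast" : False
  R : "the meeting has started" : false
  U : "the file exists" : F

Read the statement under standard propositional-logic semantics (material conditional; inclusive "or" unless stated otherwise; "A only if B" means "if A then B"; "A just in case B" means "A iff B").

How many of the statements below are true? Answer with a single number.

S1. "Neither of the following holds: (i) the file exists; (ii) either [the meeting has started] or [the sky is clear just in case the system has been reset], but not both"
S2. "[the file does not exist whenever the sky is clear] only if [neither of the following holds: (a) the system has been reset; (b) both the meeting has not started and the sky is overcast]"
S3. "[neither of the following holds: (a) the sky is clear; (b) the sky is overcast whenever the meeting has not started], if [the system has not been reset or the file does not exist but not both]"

0

S1: Parsed as U nor (R xor (~W <-> M))

~W = ~F = T
~W <-> M = T <-> T = T
R xor (~W <-> M) = F xor T = T
U nor (R xor (~W <-> M)) = F nor T = F
Hence S1 is false.

S2: Formalization: (~W -> ~U) -> (M nor (~R & W))

~W = ~F = T
~U = ~F = T
~W -> ~U = T -> T = T
~R = ~F = T
~R & W = T & F = F
M nor (~R & W) = T nor F = F
(~W -> ~U) -> (M nor (~R & W)) = T -> F = F
So S2 is false.

S3: Formalization: (~M xor ~U) -> (~W nor (~R -> W))

~M = ~T = F
~U = ~F = T
~M xor ~U = F xor T = T
~W = ~F = T
~R = ~F = T
~R -> W = T -> F = F
~W nor (~R -> W) = T nor F = F
(~M xor ~U) -> (~W nor (~R -> W)) = T -> F = F
So S3 is false.

0 of the 3 statements are true (none).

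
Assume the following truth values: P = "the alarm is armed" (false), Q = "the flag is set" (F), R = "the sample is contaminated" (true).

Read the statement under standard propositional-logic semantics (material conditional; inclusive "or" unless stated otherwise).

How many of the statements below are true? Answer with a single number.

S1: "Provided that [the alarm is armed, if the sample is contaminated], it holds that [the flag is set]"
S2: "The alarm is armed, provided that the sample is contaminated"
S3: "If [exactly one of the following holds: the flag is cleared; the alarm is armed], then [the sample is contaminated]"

2

S1: This is (R -> P) -> Q.

R -> P = True -> False = False
(R -> P) -> Q = False -> False = True
Hence S1 is true.

S2: Parsed as R -> P

R -> P = True -> False = False
Thus S2 is false.

S3: This is (not Q xor P) -> R.

not Q = not False = True
not Q xor P = True xor False = True
(not Q xor P) -> R = True -> True = True
Thus S3 is true.

2 of the 3 statements are true.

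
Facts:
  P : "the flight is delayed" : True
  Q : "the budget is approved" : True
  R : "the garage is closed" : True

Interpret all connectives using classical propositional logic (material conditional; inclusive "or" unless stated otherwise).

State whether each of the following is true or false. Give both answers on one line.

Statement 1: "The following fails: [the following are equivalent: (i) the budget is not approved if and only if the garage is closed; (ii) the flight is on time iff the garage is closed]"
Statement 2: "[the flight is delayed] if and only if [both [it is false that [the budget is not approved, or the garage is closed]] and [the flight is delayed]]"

Statement 1 false / Statement 2 false

Statement 1: In symbols: not ((not Q iff R) iff (not P iff R))

not Q = not True = False
not Q iff R = False iff True = False
not P = not True = False
not P iff R = False iff True = False
(not Q iff R) iff (not P iff R) = False iff False = True
not ((not Q iff R) iff (not P iff R)) = not True = False
Hence Statement 1 is false.

Statement 2: In symbols: P iff (not (not Q or R) and P)

not Q = not True = False
not Q or R = False or True = True
not (not Q or R) = not True = False
not (not Q or R) and P = False and True = False
P iff (not (not Q or R) and P) = True iff False = False
So Statement 2 is false.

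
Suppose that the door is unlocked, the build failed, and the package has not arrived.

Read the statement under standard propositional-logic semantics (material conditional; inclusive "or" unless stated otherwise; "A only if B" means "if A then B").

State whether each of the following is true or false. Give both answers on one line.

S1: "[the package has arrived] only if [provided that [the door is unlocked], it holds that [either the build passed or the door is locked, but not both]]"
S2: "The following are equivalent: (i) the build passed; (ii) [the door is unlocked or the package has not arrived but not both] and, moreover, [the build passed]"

S1 true / S2 true

Let Q = "the package has arrived" (False), K = "the door is locked" (False), D = "the build passed" (False).

S1: Parsed as Q -> (not K -> (D xor K))

not K = not False = True
D xor K = False xor False = False
not K -> (D xor K) = True -> False = False
Q -> (not K -> (D xor K)) = False -> False = True
So S1 is true.

S2: This is D iff ((not K xor not Q) and D).

not K = not False = True
not Q = not False = True
not K xor not Q = True xor True = False
(not K xor not Q) and D = False and False = False
D iff ((not K xor not Q) and D) = False iff False = True
So S2 is true.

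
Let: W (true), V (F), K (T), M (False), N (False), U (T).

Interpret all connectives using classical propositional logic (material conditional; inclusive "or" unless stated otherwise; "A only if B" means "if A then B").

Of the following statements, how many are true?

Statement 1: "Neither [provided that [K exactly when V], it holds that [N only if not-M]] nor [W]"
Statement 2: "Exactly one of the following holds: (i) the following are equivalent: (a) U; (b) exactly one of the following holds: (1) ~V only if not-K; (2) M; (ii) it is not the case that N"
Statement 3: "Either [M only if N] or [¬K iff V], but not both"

Statement 1: In symbols: ((K iff V) -> (N -> not M)) nor W

K iff V = True iff False = False
not M = not False = True
N -> not M = False -> True = True
(K iff V) -> (N -> not M) = False -> True = True
((K iff V) -> (N -> not M)) nor W = True nor True = False
So Statement 1 is false.

Statement 2: Formalization: (U iff ((not V -> not K) xor M)) xor not N

not V = not False = True
not K = not True = False
not V -> not K = True -> False = False
(not V -> not K) xor M = False xor False = False
U iff ((not V -> not K) xor M) = True iff False = False
not N = not False = True
(U iff ((not V -> not K) xor M)) xor not N = False xor True = True
Thus Statement 2 is true.

Statement 3: Formalization: (M -> N) xor (not K iff V)

M -> N = False -> False = True
not K = not True = False
not K iff V = False iff False = True
(M -> N) xor (not K iff V) = True xor True = False
Hence Statement 3 is false.

Count: 1.

1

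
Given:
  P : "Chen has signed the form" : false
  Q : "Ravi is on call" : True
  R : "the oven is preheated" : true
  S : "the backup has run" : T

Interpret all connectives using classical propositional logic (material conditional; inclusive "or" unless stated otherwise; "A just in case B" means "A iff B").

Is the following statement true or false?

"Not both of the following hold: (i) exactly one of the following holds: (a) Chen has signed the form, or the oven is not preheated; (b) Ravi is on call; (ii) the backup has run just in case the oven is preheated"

Parsed as ((P or not R) xor Q) nand (S iff R)

not R = not True = False
P or not R = False or False = False
(P or not R) xor Q = False xor True = True
S iff R = True iff True = True
((P or not R) xor Q) nand (S iff R) = True nand True = False

The statement is false.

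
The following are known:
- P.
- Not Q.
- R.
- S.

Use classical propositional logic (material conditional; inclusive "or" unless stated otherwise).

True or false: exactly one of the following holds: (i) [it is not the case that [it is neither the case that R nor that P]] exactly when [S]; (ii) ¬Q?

In symbols: (not (R nor P) iff S) xor not Q

R nor P = True nor True = False
not (R nor P) = not False = True
not (R nor P) iff S = True iff True = True
not Q = not False = True
(not (R nor P) iff S) xor not Q = True xor True = False

False.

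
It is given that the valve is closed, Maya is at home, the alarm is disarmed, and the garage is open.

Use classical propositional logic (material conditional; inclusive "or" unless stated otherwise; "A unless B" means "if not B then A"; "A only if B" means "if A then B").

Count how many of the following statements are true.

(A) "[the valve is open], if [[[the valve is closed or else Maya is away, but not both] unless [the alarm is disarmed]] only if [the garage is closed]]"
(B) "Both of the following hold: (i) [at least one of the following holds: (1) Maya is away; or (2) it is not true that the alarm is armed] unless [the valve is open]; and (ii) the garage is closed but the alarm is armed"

1

Let P = "the valve is open" (F), Q = "Maya is at home" (T), R = "the alarm is armed" (F), S = "the garage is closed" (F).

(A): This is (((¬P ⊕ ¬Q) ∨ ¬R) → S) → P.

¬P = ¬F = T
¬Q = ¬T = F
¬P ⊕ ¬Q = T ⊕ F = T
¬R = ¬F = T
(¬P ⊕ ¬Q) ∨ ¬R = T ∨ T = T
((¬P ⊕ ¬Q) ∨ ¬R) → S = T → F = F
(((¬P ⊕ ¬Q) ∨ ¬R) → S) → P = F → F = T
Hence (A) is true.

(B): Parsed as ((¬Q ∨ ¬R) ∨ P) ∧ (S ∧ R)

¬Q = ¬T = F
¬R = ¬F = T
¬Q ∨ ¬R = F ∨ T = T
(¬Q ∨ ¬R) ∨ P = T ∨ F = T
S ∧ R = F ∧ F = F
((¬Q ∨ ¬R) ∨ P) ∧ (S ∧ R) = T ∧ F = F
Thus (B) is false.

Count: 1.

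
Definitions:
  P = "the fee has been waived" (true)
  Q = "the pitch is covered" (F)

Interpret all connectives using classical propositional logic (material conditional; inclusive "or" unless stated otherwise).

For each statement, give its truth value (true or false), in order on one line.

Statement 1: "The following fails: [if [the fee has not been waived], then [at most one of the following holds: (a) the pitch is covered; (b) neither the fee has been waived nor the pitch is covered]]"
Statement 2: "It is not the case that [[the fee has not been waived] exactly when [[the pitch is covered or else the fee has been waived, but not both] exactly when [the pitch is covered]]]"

Statement 1 false; Statement 2 false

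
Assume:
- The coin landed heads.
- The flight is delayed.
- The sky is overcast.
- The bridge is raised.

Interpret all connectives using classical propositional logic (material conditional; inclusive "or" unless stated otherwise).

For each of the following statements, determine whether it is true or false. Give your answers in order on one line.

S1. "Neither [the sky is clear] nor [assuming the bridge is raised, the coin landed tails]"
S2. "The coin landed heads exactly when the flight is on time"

S1 T; S2 F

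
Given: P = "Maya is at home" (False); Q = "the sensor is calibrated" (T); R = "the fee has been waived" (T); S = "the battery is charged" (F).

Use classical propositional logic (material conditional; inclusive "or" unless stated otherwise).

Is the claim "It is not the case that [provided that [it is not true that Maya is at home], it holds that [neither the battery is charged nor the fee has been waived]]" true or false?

In symbols: not (not P -> (S nor R))

not P = not False = True
S nor R = False nor True = False
not P -> (S nor R) = True -> False = False
not (not P -> (S nor R)) = not False = True

The statement is true.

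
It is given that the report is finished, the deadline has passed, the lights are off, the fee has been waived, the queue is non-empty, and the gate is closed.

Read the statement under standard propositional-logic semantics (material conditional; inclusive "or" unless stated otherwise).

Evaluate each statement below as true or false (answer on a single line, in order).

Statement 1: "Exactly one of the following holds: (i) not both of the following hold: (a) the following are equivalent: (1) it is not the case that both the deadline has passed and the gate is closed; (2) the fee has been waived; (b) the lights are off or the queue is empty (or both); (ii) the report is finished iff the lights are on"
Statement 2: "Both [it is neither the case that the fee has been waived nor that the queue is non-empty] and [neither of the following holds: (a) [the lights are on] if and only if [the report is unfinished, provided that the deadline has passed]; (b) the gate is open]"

Let Q = "the deadline has passed" (T), V = "the gate is open" (F), S = "the fee has been waived" (T), R = "the lights are on" (F), U = "the queue is empty" (F), P = "the report is finished" (T).

Statement 1: In symbols: (((Q ↑ ¬V) ↔ S) ↑ (¬R ∨ U)) ⊕ (P ↔ R)

¬V = ¬F = T
Q ↑ ¬V = T ↑ T = F
(Q ↑ ¬V) ↔ S = F ↔ T = F
¬R = ¬F = T
¬R ∨ U = T ∨ F = T
((Q ↑ ¬V) ↔ S) ↑ (¬R ∨ U) = F ↑ T = T
P ↔ R = T ↔ F = F
(((Q ↑ ¬V) ↔ S) ↑ (¬R ∨ U)) ⊕ (P ↔ R) = T ⊕ F = T
So Statement 1 is true.

Statement 2: In symbols: (S ↓ ¬U) ∧ ((R ↔ (Q → ¬P)) ↓ V)

¬U = ¬F = T
S ↓ ¬U = T ↓ T = F
¬P = ¬T = F
Q → ¬P = T → F = F
R ↔ (Q → ¬P) = F ↔ F = T
(R ↔ (Q → ¬P)) ↓ V = T ↓ F = F
(S ↓ ¬U) ∧ ((R ↔ (Q → ¬P)) ↓ V) = F ∧ F = F
So Statement 2 is false.

Statement 1 T / Statement 2 F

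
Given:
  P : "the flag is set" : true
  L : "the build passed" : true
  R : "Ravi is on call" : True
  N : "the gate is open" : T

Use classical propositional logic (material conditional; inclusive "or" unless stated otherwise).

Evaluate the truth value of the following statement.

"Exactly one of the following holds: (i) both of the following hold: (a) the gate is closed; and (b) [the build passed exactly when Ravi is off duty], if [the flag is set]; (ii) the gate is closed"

false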